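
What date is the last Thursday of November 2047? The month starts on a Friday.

November 2047 begins on a Friday, so the first Thursday is November 7 (6 days later).
November 2047 has 30 days. Adding weeks: 7, 14, 21, 28 — the last one ≤ 30 is the 28th.

November 28, 2047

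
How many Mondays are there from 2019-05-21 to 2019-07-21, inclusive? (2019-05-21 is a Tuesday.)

2019-05-21 is a Tuesday; the first Monday on or after it is 2019-05-27 (6 days later).
From 2019-05-27 to 2019-07-21: 4 + 30 + 21 = 55 days (rest of May, June, July).
55 ÷ 7 = 7 full weeks with remainder 6, so 7 more Mondays after the first → 8.

8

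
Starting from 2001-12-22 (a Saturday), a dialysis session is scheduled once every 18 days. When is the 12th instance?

2002-07-08

The 12th occurrence is 11 intervals after the first: 11 × 18 = 198 days after 2001-12-22.
December has 31 days — 9 days to the end of December leaves 189.
January has 31 days (158 left).
February has 28 days (130 left).
March has 31 days (99 left).
April has 30 days (69 left).
May has 31 days (38 left).
June has 30 days (8 left).
8 days into July → 2002-07-08.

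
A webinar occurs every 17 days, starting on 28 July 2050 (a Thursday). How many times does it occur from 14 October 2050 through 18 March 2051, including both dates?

Occurrences land 17·i days after 28 July 2050 for i = 0, 1, 2, …
14 October 2050 is 78 days after the start; 78 ÷ 17 = 4 remainder 10; since the remainder is 10, round up to i = 5. First occurrence in the window: #6 on 21 October 2050 (5×17 = 85 days in).
18 March 2051 is 233 days after the start; 233 ÷ 17 = 13 remainder 12. Last occurrence in the window: #14 on 6 March 2051.
Occurrences #6 through #14: 9 in total.

9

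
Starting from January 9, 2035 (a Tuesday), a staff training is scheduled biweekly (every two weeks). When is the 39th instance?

June 24, 2036

The 39th occurrence is 38 intervals after the first: 38 × 14 = 532 days after January 9, 2035.
January has 31 days — 22 days to the end of January leaves 510.
From end of January to end of 2035 is 334 days (176 left).
January has 31 days (145 left).
February has 29 days (116 left).
March has 31 days (85 left).
April has 30 days (55 left).
May has 31 days (24 left).
24 days into June → June 24, 2036.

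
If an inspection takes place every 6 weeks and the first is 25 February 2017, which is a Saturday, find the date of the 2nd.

8 April 2017

The 2nd occurrence is 1 interval after the first: 1 × 42 = 42 days after 25 February 2017.
February has 28 days — 3 days to the end of February leaves 39.
March has 31 days (8 left).
8 days into April → 8 April 2017.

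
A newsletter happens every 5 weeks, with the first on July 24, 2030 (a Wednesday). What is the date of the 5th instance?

December 11, 2030

The 5th occurrence is 4 intervals after the first: 4 × 35 = 140 days after July 24, 2030.
July has 31 days — 7 days to the end of July leaves 133.
August has 31 days (102 left).
September has 30 days (72 left).
October has 31 days (41 left).
November has 30 days (11 left).
11 days into December → December 11, 2030.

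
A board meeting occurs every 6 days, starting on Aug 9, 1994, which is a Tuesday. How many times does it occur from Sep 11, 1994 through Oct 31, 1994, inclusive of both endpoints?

Occurrences land 6·i days after Aug 9, 1994 for i = 0, 1, 2, …
Sep 11, 1994 is 33 days after the start; 33 ÷ 6 = 5 remainder 3; since the remainder is 3, round up to i = 6. First occurrence in the window: #7 on Sep 14, 1994 (6×6 = 36 days in).
Oct 31, 1994 is 83 days after the start; 83 ÷ 6 = 13 remainder 5. Last occurrence in the window: #14 on Oct 26, 1994.
Occurrences #7 through #14: 8 in total.

8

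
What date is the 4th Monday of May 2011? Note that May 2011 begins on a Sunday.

May 2011 begins on a Sunday, so the first Monday is May 2 (1 day later).
The 4th Monday is 3 weeks later: 2 + 21 = 23.

23 May 2011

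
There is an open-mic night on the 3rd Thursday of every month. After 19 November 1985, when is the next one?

21 November 1985

November 1985 starts on a Friday; its first Thursday is the 7th, so the 3rd Thursday is the 21st — 21 November 1985.
21 November 1985 is after 19 November 1985, so that is the next one.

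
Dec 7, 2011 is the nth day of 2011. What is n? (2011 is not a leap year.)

Days in months before Dec: 31 + 28 + 31 + 30 + 31 + 30 + 31 + 31 + 30 + 31 + 30 = 334.
Plus 7 days into Dec → day 341.

341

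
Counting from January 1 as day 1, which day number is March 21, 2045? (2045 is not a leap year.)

Days in months before March: 31 + 28 = 59.
Plus 21 days into March → day 80.

80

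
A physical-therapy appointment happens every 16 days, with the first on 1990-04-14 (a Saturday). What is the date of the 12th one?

1990-10-07

The 12th occurrence is 11 intervals after the first: 11 × 16 = 176 days after 1990-04-14.
April has 30 days — 16 days to the end of April leaves 160.
May has 31 days (129 left).
June has 30 days (99 left).
July has 31 days (68 left).
August has 31 days (37 left).
September has 30 days (7 left).
7 days into October → 1990-10-07.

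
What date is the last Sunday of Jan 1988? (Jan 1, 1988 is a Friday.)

Jan 31, 1988

Jan 1988 begins on a Friday, so the first Sunday is Jan 3 (2 days later).
Jan 1988 has 31 days. Adding weeks: 3, 10, 17, 24, 31 — the last one ≤ 31 is the 31st.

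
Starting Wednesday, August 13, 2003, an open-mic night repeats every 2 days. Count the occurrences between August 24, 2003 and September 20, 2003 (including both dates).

14

Occurrences land 2·i days after August 13, 2003 for i = 0, 1, 2, …
August 24, 2003 is 11 days after the start; 11 ÷ 2 = 5 remainder 1; since the remainder is 1, round up to i = 6. First occurrence in the window: #7 on August 25, 2003 (6×2 = 12 days in).
September 20, 2003 is 38 days after the start; 38 ÷ 2 = 19 remainder 0. Last occurrence in the window: #20 on September 20, 2003.
Occurrences #7 through #20: 14 in total.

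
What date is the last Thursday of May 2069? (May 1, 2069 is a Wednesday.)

May 2069 begins on a Wednesday, so the first Thursday is May 2 (1 day later).
May 2069 has 31 days. Adding weeks: 2, 9, 16, 23, 30 — the last one ≤ 31 is the 30th.

May 30, 2069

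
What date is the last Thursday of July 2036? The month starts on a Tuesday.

July 31, 2036

July 2036 begins on a Tuesday, so the first Thursday is July 3 (2 days later).
July 2036 has 31 days. Adding weeks: 3, 10, 17, 24, 31 — the last one ≤ 31 is the 31st.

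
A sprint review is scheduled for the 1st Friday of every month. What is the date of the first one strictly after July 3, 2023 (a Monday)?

July 7, 2023

July 2023 starts on a Saturday, so its 1st Friday is July 7, 2023 (6 days in).
July 7, 2023 is after July 3, 2023, so that is the next one.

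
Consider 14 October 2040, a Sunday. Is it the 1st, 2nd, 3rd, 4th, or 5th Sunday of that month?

Day 14 falls in week ⌈14/7⌉ of the month.
Days 1–7 hold the 1st Sunday, 8–14 the 2nd, 15–21 the 3rd, 22–28 the 4th, 29–31 the 5th.
14 is in the range for the 2nd.

2nd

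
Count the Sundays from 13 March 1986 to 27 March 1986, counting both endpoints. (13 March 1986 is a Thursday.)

2

13 March 1986 is a Thursday; the first Sunday on or after it is 16 March 1986 (3 days later).
From 16 March 1986 to 27 March 1986 is 27 − 16 = 11 days.
11 ÷ 7 = 1 full weeks with remainder 4, so 1 more Sundays after the first → 2.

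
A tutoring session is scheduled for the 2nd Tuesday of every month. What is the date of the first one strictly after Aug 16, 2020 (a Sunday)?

Sep 8, 2020

Aug 2020 starts on a Saturday; its first Tuesday is the 4th, so the 2nd Tuesday is the 11th — Aug 11, 2020.
That is not after Aug 16, 2020, so look at Sep 2020.
Sep 2020 starts on a Tuesday; its first Tuesday is the 1st, so the 2nd Tuesday is the 8th — Sep 8, 2020.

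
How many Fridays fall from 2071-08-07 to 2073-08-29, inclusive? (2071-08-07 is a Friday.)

108

2071-08-07 is a Friday; the first Friday on or after it is 2071-08-07.
From 2071-08-07 to 2073-08-29: 146 + 366 + 241 = 753 days (rest of 2071, 2072, to 2073-08-29 in 2073).
753 ÷ 7 = 107 full weeks with remainder 4, so 107 more Fridays after the first → 108.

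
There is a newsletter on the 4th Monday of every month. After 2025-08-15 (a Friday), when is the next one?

August 2025 starts on a Friday; its first Monday is the 4th, so the 4th Monday is the 25th — 2025-08-25.
2025-08-25 is after 2025-08-15, so that is the next one.

2025-08-25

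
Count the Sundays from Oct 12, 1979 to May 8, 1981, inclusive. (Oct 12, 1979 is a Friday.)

Oct 12, 1979 is a Friday; the first Sunday on or after it is Oct 14, 1979 (2 days later).
From Oct 14, 1979 to May 8, 1981: 78 + 366 + 128 = 572 days (rest of 1979, 1980, to May 8, 1981 in 1981).
572 ÷ 7 = 81 full weeks with remainder 5, so 81 more Sundays after the first → 82.

82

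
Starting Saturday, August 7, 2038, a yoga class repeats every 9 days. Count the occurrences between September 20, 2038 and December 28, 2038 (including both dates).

Occurrences land 9·i days after August 7, 2038 for i = 0, 1, 2, …
September 20, 2038 is 44 days after the start; 44 ÷ 9 = 4 remainder 8; since the remainder is 8, round up to i = 5. First occurrence in the window: #6 on September 21, 2038 (5×9 = 45 days in).
December 28, 2038 is 143 days after the start; 143 ÷ 9 = 15 remainder 8. Last occurrence in the window: #16 on December 20, 2038.
Occurrences #6 through #16: 11 in total.

11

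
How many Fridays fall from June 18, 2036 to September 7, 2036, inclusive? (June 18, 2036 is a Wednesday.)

June 18, 2036 is a Wednesday; the first Friday on or after it is June 20, 2036 (2 days later).
From June 20, 2036 to September 7, 2036: 10 + 31 + 31 + 7 = 79 days (rest of June, July, August, September).
79 ÷ 7 = 11 full weeks with remainder 2, so 11 more Fridays after the first → 12.

12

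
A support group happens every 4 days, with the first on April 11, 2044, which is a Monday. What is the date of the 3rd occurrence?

April 19, 2044

The 3rd occurrence is 2 intervals after the first: 2 × 4 = 8 days after April 11, 2044.
8 days later is April 19, 2044.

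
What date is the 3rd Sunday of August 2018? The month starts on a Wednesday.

August 2018 begins on a Wednesday, so the first Sunday is August 5 (4 days later).
The 3rd Sunday is 2 weeks later: 5 + 14 = 19.

2018-08-19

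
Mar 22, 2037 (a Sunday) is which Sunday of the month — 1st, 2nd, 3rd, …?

Day 22 falls in week ⌈22/7⌉ of the month.
Days 1–7 hold the 1st Sunday, 8–14 the 2nd, 15–21 the 3rd, 22–28 the 4th, 29–31 the 5th.
22 is in the range for the 4th.

4th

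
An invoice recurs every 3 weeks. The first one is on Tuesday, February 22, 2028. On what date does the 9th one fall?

August 8, 2028

The 9th occurrence is 8 intervals after the first: 8 × 21 = 168 days after February 22, 2028.
February has 29 days — 7 days to the end of February leaves 161.
March has 31 days (130 left).
April has 30 days (100 left).
May has 31 days (69 left).
June has 30 days (39 left).
July has 31 days (8 left).
8 days into August → August 8, 2028.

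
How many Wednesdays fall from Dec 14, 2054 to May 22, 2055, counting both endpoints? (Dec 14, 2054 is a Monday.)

23

Dec 14, 2054 is a Monday; the first Wednesday on or after it is Dec 16, 2054 (2 days later).
From Dec 16, 2054 to May 22, 2055: 15 + 31 + 28 + 31 + 30 + 22 = 157 days (rest of Dec, Jan, Feb, Mar, Apr, May).
157 ÷ 7 = 22 full weeks with remainder 3, so 22 more Wednesdays after the first → 23.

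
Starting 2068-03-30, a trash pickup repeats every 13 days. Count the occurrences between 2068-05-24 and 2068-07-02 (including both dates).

3

Occurrences land 13·i days after 2068-03-30 for i = 0, 1, 2, …
2068-05-24 is 55 days after the start; 55 ÷ 13 = 4 remainder 3; since the remainder is 3, round up to i = 5. First occurrence in the window: #6 on 2068-06-03 (5×13 = 65 days in).
2068-07-02 is 94 days after the start; 94 ÷ 13 = 7 remainder 3. Last occurrence in the window: #8 on 2068-06-29.
Occurrences #6 through #8: 3 in total.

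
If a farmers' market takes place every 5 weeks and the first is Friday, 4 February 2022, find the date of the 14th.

The 14th occurrence is 13 intervals after the first: 13 × 35 = 455 days after 4 February 2022.
February has 28 days — 24 days to the end of February leaves 431.
From end of February to end of 2022 is 306 days (125 left).
January has 31 days (94 left).
February has 28 days (66 left).
March has 31 days (35 left).
April has 30 days (5 left).
5 days into May → 5 May 2023.

5 May 2023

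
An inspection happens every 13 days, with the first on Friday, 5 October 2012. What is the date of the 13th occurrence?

The 13th occurrence is 12 intervals after the first: 12 × 13 = 156 days after 5 October 2012.
October has 31 days — 26 days to the end of October leaves 130.
November has 30 days (100 left).
December has 31 days (69 left).
January has 31 days (38 left).
February has 28 days (10 left).
10 days into March → 10 March 2013.

10 March 2013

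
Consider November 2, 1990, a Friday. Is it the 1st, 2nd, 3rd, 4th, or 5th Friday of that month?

Day 2 falls in week ⌈2/7⌉ of the month.
Days 1–7 hold the 1st Friday, 8–14 the 2nd, 15–21 the 3rd, 22–28 the 4th, 29–31 the 5th.
2 is in the range for the 1st.

1st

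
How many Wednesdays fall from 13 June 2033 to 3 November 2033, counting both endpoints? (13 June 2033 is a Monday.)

21

13 June 2033 is a Monday; the first Wednesday on or after it is 15 June 2033 (2 days later).
From 15 June 2033 to 3 November 2033: 15 + 31 + 31 + 30 + 31 + 3 = 141 days (rest of June, July, August, September, October, November).
141 ÷ 7 = 20 full weeks with remainder 1, so 20 more Wednesdays after the first → 21.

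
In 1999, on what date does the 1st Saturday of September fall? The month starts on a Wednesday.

September 1999 begins on a Wednesday, so the first Saturday is September 4 (3 days later).

1999-09-04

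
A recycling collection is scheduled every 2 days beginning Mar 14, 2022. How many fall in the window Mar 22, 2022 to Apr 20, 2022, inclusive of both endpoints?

15

Occurrences land 2·i days after Mar 14, 2022 for i = 0, 1, 2, …
Mar 22, 2022 is 8 days after the start; 8 ÷ 2 = 4 remainder 0. First occurrence in the window: #5 on Mar 22, 2022 (4×2 = 8 days in).
Apr 20, 2022 is 37 days after the start; 37 ÷ 2 = 18 remainder 1. Last occurrence in the window: #19 on Apr 19, 2022.
Occurrences #5 through #19: 15 in total.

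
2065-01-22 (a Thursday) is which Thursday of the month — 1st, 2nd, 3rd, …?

4th

Day 22 falls in week ⌈22/7⌉ of the month.
Days 1–7 hold the 1st Thursday, 8–14 the 2nd, 15–21 the 3rd, 22–28 the 4th, 29–31 the 5th.
22 is in the range for the 4th.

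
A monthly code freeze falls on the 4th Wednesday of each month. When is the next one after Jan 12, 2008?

Jan 23, 2008

Jan 2008 starts on a Tuesday; its first Wednesday is the 2nd, so the 4th Wednesday is the 23rd — Jan 23, 2008.
Jan 23, 2008 is after Jan 12, 2008, so that is the next one.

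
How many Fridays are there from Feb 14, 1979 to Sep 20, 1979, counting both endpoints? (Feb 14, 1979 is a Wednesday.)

31

Feb 14, 1979 is a Wednesday; the first Friday on or after it is Feb 16, 1979 (2 days later).
From Feb 16, 1979 to Sep 20, 1979: 12 + 31 + 30 + 31 + 30 + 31 + 31 + 20 = 216 days (rest of Feb, Mar, Apr, May, Jun, Jul, Aug, Sep).
216 ÷ 7 = 30 full weeks with remainder 6, so 30 more Fridays after the first → 31.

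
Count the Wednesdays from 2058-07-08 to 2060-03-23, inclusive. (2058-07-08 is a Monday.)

89

2058-07-08 is a Monday; the first Wednesday on or after it is 2058-07-10 (2 days later).
From 2058-07-10 to 2060-03-23: 174 + 365 + 83 = 622 days (rest of 2058, 2059, to 2060-03-23 in 2060).
622 ÷ 7 = 88 full weeks with remainder 6, so 88 more Wednesdays after the first → 89.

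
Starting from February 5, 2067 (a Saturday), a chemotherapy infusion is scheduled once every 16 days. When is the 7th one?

The 7th occurrence is 6 intervals after the first: 6 × 16 = 96 days after February 5, 2067.
February has 28 days — 23 days to the end of February leaves 73.
March has 31 days (42 left).
April has 30 days (12 left).
12 days into May → May 12, 2067.

May 12, 2067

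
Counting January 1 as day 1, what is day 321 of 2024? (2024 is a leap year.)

Jan has 31 days (321 − 31 = 290 remain).
Feb has 29 days (290 − 29 = 261 remain).
Mar has 31 days (261 − 31 = 230 remain).
Apr has 30 days (230 − 30 = 200 remain).
May has 31 days (200 − 31 = 169 remain).
Jun has 30 days (169 − 30 = 139 remain).
Jul has 31 days (139 − 31 = 108 remain).
Aug has 31 days (108 − 31 = 77 remain).
Sep has 30 days (77 − 30 = 47 remain).
Oct has 31 days (47 − 31 = 16 remain).
16 into Nov → Nov 16.

Nov 16, 2024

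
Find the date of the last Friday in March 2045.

March 2045 begins on a Wednesday, so the first Friday is March 3 (2 days later).
March 2045 has 31 days. Adding weeks: 3, 10, 17, 24, 31 — the last one ≤ 31 is the 31st.

2045-03-31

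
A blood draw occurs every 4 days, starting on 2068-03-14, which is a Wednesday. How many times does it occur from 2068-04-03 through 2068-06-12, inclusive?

Occurrences land 4·i days after 2068-03-14 for i = 0, 1, 2, …
2068-04-03 is 20 days after the start; 20 ÷ 4 = 5 remainder 0. First occurrence in the window: #6 on 2068-04-03 (5×4 = 20 days in).
2068-06-12 is 90 days after the start; 90 ÷ 4 = 22 remainder 2. Last occurrence in the window: #23 on 2068-06-10.
Occurrences #6 through #23: 18 in total.

18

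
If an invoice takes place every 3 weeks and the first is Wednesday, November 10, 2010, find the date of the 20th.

The 20th occurrence is 19 intervals after the first: 19 × 21 = 399 days after November 10, 2010.
November has 30 days — 20 days to the end of November leaves 379.
December has 31 days (348 left).
January has 31 days (317 left).
February has 28 days (289 left).
March has 31 days (258 left).
April has 30 days (228 left).
May has 31 days (197 left).
June has 30 days (167 left).
July has 31 days (136 left).
August has 31 days (105 left).
September has 30 days (75 left).
October has 31 days (44 left).
November has 30 days (14 left).
14 days into December → December 14, 2011.

December 14, 2011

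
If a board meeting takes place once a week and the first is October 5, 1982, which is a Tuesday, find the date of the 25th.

March 22, 1983

The 25th occurrence is 24 intervals after the first: 24 × 7 = 168 days after October 5, 1982.
October has 31 days — 26 days to the end of October leaves 142.
November has 30 days (112 left).
December has 31 days (81 left).
January has 31 days (50 left).
February has 28 days (22 left).
22 days into March → March 22, 1983.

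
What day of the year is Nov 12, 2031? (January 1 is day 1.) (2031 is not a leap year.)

Days in months before Nov: 31 + 28 + 31 + 30 + 31 + 30 + 31 + 31 + 30 + 31 = 304.
Plus 12 days into Nov → day 316.

316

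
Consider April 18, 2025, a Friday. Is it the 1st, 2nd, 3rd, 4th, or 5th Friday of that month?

3rd

Day 18 falls in week ⌈18/7⌉ of the month.
Days 1–7 hold the 1st Friday, 8–14 the 2nd, 15–21 the 3rd, 22–28 the 4th, 29–31 the 5th.
18 is in the range for the 3rd.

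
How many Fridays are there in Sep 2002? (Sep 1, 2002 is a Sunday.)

Sep 1, 2002 is a Sunday; the first Friday on or after it is Sep 6, 2002 (5 days later).
From Sep 6, 2002 to Sep 30, 2002 is 30 − 6 = 24 days.
24 ÷ 7 = 3 full weeks with remainder 3, so 3 more Fridays after the first → 4.

4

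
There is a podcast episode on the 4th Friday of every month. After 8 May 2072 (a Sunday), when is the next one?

27 May 2072

May 2072 starts on a Sunday; its first Friday is the 6th, so the 4th Friday is the 27th — 27 May 2072.
27 May 2072 is after 8 May 2072, so that is the next one.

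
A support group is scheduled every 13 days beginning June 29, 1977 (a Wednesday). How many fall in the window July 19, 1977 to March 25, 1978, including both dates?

19

Occurrences land 13·i days after June 29, 1977 for i = 0, 1, 2, …
July 19, 1977 is 20 days after the start; 20 ÷ 13 = 1 remainder 7; since the remainder is 7, round up to i = 2. First occurrence in the window: #3 on July 25, 1977 (2×13 = 26 days in).
March 25, 1978 is 269 days after the start; 269 ÷ 13 = 20 remainder 9. Last occurrence in the window: #21 on March 16, 1978.
Occurrences #3 through #21: 19 in total.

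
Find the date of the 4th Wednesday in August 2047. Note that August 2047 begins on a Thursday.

August 2047 begins on a Thursday, so the first Wednesday is August 7 (6 days later).
The 4th Wednesday is 3 weeks later: 7 + 21 = 28.

28 August 2047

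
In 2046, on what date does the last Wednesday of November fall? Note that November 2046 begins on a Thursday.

2046-11-28

November 2046 begins on a Thursday, so the first Wednesday is November 7 (6 days later).
November 2046 has 30 days. Adding weeks: 7, 14, 21, 28 — the last one ≤ 30 is the 28th.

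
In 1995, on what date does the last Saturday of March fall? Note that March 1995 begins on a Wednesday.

March 1995 begins on a Wednesday, so the first Saturday is March 4 (3 days later).
March 1995 has 31 days. Adding weeks: 4, 11, 18, 25 — the last one ≤ 31 is the 25th.

25 March 1995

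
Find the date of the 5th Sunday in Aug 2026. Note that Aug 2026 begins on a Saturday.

Aug 30, 2026

Aug 2026 begins on a Saturday, so the first Sunday is Aug 2 (1 day later).
The 5th Sunday is 4 weeks later: 2 + 28 = 30.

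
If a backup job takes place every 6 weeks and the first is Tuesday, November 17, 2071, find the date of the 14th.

May 16, 2073

The 14th occurrence is 13 intervals after the first: 13 × 42 = 546 days after November 17, 2071.
November has 30 days — 13 days to the end of November leaves 533.
From end of November to end of 2071 is 31 days (502 left).
2072 has 366 days (136 left).
January has 31 days (105 left).
February has 28 days (77 left).
March has 31 days (46 left).
April has 30 days (16 left).
16 days into May → May 16, 2073.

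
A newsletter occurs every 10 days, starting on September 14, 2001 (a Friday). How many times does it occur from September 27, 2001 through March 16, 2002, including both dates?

17

Occurrences land 10·i days after September 14, 2001 for i = 0, 1, 2, …
September 27, 2001 is 13 days after the start; 13 ÷ 10 = 1 remainder 3; since the remainder is 3, round up to i = 2. First occurrence in the window: #3 on October 4, 2001 (2×10 = 20 days in).
March 16, 2002 is 183 days after the start; 183 ÷ 10 = 18 remainder 3. Last occurrence in the window: #19 on March 13, 2002.
Occurrences #3 through #19: 17 in total.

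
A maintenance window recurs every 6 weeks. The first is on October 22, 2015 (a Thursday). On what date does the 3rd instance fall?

The 3rd occurrence is 2 intervals after the first: 2 × 42 = 84 days after October 22, 2015.
October has 31 days — 9 days to the end of October leaves 75.
November has 30 days (45 left).
December has 31 days (14 left).
14 days into January → January 14, 2016.

January 14, 2016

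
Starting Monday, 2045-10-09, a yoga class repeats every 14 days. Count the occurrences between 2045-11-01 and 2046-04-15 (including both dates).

12

Occurrences land 14·i days after 2045-10-09 for i = 0, 1, 2, …
2045-11-01 is 23 days after the start; 23 ÷ 14 = 1 remainder 9; since the remainder is 9, round up to i = 2. First occurrence in the window: #3 on 2045-11-06 (2×14 = 28 days in).
2046-04-15 is 188 days after the start; 188 ÷ 14 = 13 remainder 6. Last occurrence in the window: #14 on 2046-04-09.
Occurrences #3 through #14: 12 in total.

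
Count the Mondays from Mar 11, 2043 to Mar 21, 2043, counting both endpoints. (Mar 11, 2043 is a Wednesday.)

Mar 11, 2043 is a Wednesday; the first Monday on or after it is Mar 16, 2043 (5 days later).
From Mar 16, 2043 to Mar 21, 2043 is 21 − 16 = 5 days.
5 ÷ 7 = 0 full weeks with remainder 5, so 0 more Mondays after the first → 1.

1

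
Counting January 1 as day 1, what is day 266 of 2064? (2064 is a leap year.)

2064-09-22

January has 31 days (266 − 31 = 235 remain).
February has 29 days (235 − 29 = 206 remain).
March has 31 days (206 − 31 = 175 remain).
April has 30 days (175 − 30 = 145 remain).
May has 31 days (145 − 31 = 114 remain).
June has 30 days (114 − 30 = 84 remain).
July has 31 days (84 − 31 = 53 remain).
August has 31 days (53 − 31 = 22 remain).
22 into September → September 22.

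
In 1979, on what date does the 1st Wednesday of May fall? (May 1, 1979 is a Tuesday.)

1979-05-02

May 1979 begins on a Tuesday, so the first Wednesday is May 2 (1 day later).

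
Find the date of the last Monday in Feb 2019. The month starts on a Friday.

Feb 2019 begins on a Friday, so the first Monday is Feb 4 (3 days later).
Feb 2019 has 28 days. Adding weeks: 4, 11, 18, 25 — the last one ≤ 28 is the 25th.

Feb 25, 2019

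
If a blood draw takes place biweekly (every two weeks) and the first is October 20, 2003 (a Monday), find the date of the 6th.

December 29, 2003

The 6th occurrence is 5 intervals after the first: 5 × 14 = 70 days after October 20, 2003.
October has 31 days — 11 days to the end of October leaves 59.
November has 30 days (29 left).
29 days into December → December 29, 2003.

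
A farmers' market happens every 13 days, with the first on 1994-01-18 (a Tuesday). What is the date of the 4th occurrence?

1994-02-26

The 4th occurrence is 3 intervals after the first: 3 × 13 = 39 days after 1994-01-18.
January has 31 days — 13 days to the end of January leaves 26.
26 days into February → 1994-02-26.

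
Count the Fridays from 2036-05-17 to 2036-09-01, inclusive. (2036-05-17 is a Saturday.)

2036-05-17 is a Saturday; the first Friday on or after it is 2036-05-23 (6 days later).
From 2036-05-23 to 2036-09-01: 8 + 30 + 31 + 31 + 1 = 101 days (rest of May, June, July, August, September).
101 ÷ 7 = 14 full weeks with remainder 3, so 14 more Fridays after the first → 15.

15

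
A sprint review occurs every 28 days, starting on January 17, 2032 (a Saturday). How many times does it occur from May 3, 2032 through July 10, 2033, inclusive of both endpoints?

Occurrences land 28·i days after January 17, 2032 for i = 0, 1, 2, …
May 3, 2032 is 107 days after the start; 107 ÷ 28 = 3 remainder 23; since the remainder is 23, round up to i = 4. First occurrence in the window: #5 on May 8, 2032 (4×28 = 112 days in).
July 10, 2033 is 540 days after the start; 540 ÷ 28 = 19 remainder 8. Last occurrence in the window: #20 on July 2, 2033.
Occurrences #5 through #20: 16 in total.

16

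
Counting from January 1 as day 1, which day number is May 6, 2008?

127

Days in months before May: 31 + 29 + 31 + 30 = 121.
Plus 6 days into May → day 127.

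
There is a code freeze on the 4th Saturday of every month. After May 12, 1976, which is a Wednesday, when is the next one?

May 22, 1976

May 1976 starts on a Saturday; its first Saturday is the 1st, so the 4th Saturday is the 22nd — May 22, 1976.
May 22, 1976 is after May 12, 1976, so that is the next one.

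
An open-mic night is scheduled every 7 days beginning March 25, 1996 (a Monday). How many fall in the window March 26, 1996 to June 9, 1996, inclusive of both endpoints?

10

Occurrences land 7·i days after March 25, 1996 for i = 0, 1, 2, …
March 26, 1996 is 1 day after the start; 1 ÷ 7 = 0 remainder 1; since the remainder is 1, round up to i = 1. First occurrence in the window: #2 on April 1, 1996 (1×7 = 7 days in).
June 9, 1996 is 76 days after the start; 76 ÷ 7 = 10 remainder 6. Last occurrence in the window: #11 on June 3, 1996.
Occurrences #2 through #11: 10 in total.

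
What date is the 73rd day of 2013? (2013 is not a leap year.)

2013-03-14

January has 31 days (73 − 31 = 42 remain).
February has 28 days (42 − 28 = 14 remain).
14 into March → March 14.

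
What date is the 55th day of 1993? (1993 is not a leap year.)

February 24, 1993

January has 31 days (55 − 31 = 24 remain).
24 into February → February 24.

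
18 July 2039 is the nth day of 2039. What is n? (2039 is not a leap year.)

Days in months before July: 31 + 28 + 31 + 30 + 31 + 30 = 181.
Plus 18 days into July → day 199.

199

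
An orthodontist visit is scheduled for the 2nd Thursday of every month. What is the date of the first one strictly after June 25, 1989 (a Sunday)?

July 13, 1989

June 1989 starts on a Thursday; its first Thursday is the 1st, so the 2nd Thursday is the 8th — June 8, 1989.
That is not after June 25, 1989, so look at July 1989.
July 1989 starts on a Saturday; its first Thursday is the 6th, so the 2nd Thursday is the 13th — July 13, 1989.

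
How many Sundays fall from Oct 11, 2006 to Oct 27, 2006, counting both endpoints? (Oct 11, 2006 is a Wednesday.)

2

Oct 11, 2006 is a Wednesday; the first Sunday on or after it is Oct 15, 2006 (4 days later).
From Oct 15, 2006 to Oct 27, 2006 is 27 − 15 = 12 days.
12 ÷ 7 = 1 full weeks with remainder 5, so 1 more Sundays after the first → 2.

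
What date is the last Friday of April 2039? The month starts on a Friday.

April 29, 2039

April 2039 begins on a Friday, so the first Friday is April 1.
April 2039 has 30 days. Adding weeks: 1, 8, 15, 22, 29 — the last one ≤ 30 is the 29th.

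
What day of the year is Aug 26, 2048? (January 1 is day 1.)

239

Days in months before Aug: 31 + 29 + 31 + 30 + 31 + 30 + 31 = 213.
Plus 26 days into Aug → day 239.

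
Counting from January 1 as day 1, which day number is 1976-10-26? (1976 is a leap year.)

300

Days in months before October: 31 + 29 + 31 + 30 + 31 + 30 + 31 + 31 + 30 = 274.
Plus 26 days into October → day 300.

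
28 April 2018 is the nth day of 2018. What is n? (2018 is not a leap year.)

Days in months before April: 31 + 28 + 31 = 90.
Plus 28 days into April → day 118.

118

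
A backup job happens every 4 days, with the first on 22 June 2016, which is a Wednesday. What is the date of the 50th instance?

4 January 2017

The 50th occurrence is 49 intervals after the first: 49 × 4 = 196 days after 22 June 2016.
June has 30 days — 8 days to the end of June leaves 188.
July has 31 days (157 left).
August has 31 days (126 left).
September has 30 days (96 left).
October has 31 days (65 left).
November has 30 days (35 left).
December has 31 days (4 left).
4 days into January → 4 January 2017.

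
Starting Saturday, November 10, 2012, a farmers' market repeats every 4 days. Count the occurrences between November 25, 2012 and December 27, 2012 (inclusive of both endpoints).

Occurrences land 4·i days after November 10, 2012 for i = 0, 1, 2, …
November 25, 2012 is 15 days after the start; 15 ÷ 4 = 3 remainder 3; since the remainder is 3, round up to i = 4. First occurrence in the window: #5 on November 26, 2012 (4×4 = 16 days in).
December 27, 2012 is 47 days after the start; 47 ÷ 4 = 11 remainder 3. Last occurrence in the window: #12 on December 24, 2012.
Occurrences #5 through #12: 8 in total.

8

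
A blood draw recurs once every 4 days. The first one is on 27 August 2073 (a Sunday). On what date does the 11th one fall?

6 October 2073

The 11th occurrence is 10 intervals after the first: 10 × 4 = 40 days after 27 August 2073.
August has 31 days — 4 days to the end of August leaves 36.
September has 30 days (6 left).
6 days into October → 6 October 2073.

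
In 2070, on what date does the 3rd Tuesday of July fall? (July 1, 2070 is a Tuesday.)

July 2070 begins on a Tuesday, so the first Tuesday is July 1.
The 3rd Tuesday is 2 weeks later: 1 + 14 = 15.

July 15, 2070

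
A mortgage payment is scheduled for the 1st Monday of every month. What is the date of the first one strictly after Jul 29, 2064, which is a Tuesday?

Aug 4, 2064

Jul 2064 starts on a Tuesday, so its 1st Monday is Jul 7, 2064 (6 days in).
That is not after Jul 29, 2064, so look at Aug 2064.
Aug 2064 starts on a Friday, so its 1st Monday is Aug 4, 2064 (3 days in).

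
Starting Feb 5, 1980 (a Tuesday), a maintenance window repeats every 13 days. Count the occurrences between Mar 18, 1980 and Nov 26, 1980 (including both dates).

19

Occurrences land 13·i days after Feb 5, 1980 for i = 0, 1, 2, …
Mar 18, 1980 is 42 days after the start; 42 ÷ 13 = 3 remainder 3; since the remainder is 3, round up to i = 4. First occurrence in the window: #5 on Mar 28, 1980 (4×13 = 52 days in).
Nov 26, 1980 is 295 days after the start; 295 ÷ 13 = 22 remainder 9. Last occurrence in the window: #23 on Nov 17, 1980.
Occurrences #5 through #23: 19 in total.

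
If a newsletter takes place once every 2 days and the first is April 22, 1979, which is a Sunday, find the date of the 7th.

The 7th occurrence is 6 intervals after the first: 6 × 2 = 12 days after April 22, 1979.
April has 30 days — 8 days to the end of April leaves 4.
4 days into May → May 4, 1979.

May 4, 1979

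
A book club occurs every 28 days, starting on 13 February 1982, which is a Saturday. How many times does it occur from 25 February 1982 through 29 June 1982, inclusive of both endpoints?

Occurrences land 28·i days after 13 February 1982 for i = 0, 1, 2, …
25 February 1982 is 12 days after the start; 12 ÷ 28 = 0 remainder 12; since the remainder is 12, round up to i = 1. First occurrence in the window: #2 on 13 March 1982 (1×28 = 28 days in).
29 June 1982 is 136 days after the start; 136 ÷ 28 = 4 remainder 24. Last occurrence in the window: #5 on 5 June 1982.
Occurrences #2 through #5: 4 in total.

4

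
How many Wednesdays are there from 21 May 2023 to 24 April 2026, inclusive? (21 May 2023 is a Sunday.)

21 May 2023 is a Sunday; the first Wednesday on or after it is 24 May 2023 (3 days later).
From 24 May 2023 to 24 April 2026: 221 + 366 + 365 + 114 = 1066 days (rest of 2023, 2024, 2025, to 24 April 2026 in 2026).
1066 ÷ 7 = 152 full weeks with remainder 2, so 152 more Wednesdays after the first → 153.

153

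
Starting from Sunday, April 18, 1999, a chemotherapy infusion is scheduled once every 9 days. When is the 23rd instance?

The 23rd occurrence is 22 intervals after the first: 22 × 9 = 198 days after April 18, 1999.
April has 30 days — 12 days to the end of April leaves 186.
May has 31 days (155 left).
June has 30 days (125 left).
July has 31 days (94 left).
August has 31 days (63 left).
September has 30 days (33 left).
October has 31 days (2 left).
2 days into November → November 2, 1999.

November 2, 1999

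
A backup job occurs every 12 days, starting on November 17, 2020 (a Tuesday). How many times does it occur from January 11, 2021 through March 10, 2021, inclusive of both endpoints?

5

Occurrences land 12·i days after November 17, 2020 for i = 0, 1, 2, …
January 11, 2021 is 55 days after the start; 55 ÷ 12 = 4 remainder 7; since the remainder is 7, round up to i = 5. First occurrence in the window: #6 on January 16, 2021 (5×12 = 60 days in).
March 10, 2021 is 113 days after the start; 113 ÷ 12 = 9 remainder 5. Last occurrence in the window: #10 on March 5, 2021.
Occurrences #6 through #10: 5 in total.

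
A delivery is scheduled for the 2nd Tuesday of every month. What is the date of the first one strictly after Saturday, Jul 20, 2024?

Aug 13, 2024

Jul 2024 starts on a Monday; its first Tuesday is the 2nd, so the 2nd Tuesday is the 9th — Jul 9, 2024.
That is not after Jul 20, 2024, so look at Aug 2024.
Aug 2024 starts on a Thursday; its first Tuesday is the 6th, so the 2nd Tuesday is the 13th — Aug 13, 2024.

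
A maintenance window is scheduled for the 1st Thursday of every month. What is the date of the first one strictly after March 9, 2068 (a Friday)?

April 5, 2068

March 2068 starts on a Thursday, so its 1st Thursday is March 1, 2068.
That is not after March 9, 2068, so look at April 2068.
April 2068 starts on a Sunday, so its 1st Thursday is April 5, 2068 (4 days in).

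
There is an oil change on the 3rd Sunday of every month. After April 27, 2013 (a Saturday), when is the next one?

May 19, 2013

April 2013 starts on a Monday; its first Sunday is the 7th, so the 3rd Sunday is the 21st — April 21, 2013.
That is not after April 27, 2013, so look at May 2013.
May 2013 starts on a Wednesday; its first Sunday is the 5th, so the 3rd Sunday is the 19th — May 19, 2013.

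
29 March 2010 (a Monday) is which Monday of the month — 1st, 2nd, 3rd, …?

5th

Day 29 falls in week ⌈29/7⌉ of the month.
Days 1–7 hold the 1st Monday, 8–14 the 2nd, 15–21 the 3rd, 22–28 the 4th, 29–31 the 5th.
29 is in the range for the 5th.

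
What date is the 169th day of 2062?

18 June 2062

January has 31 days (169 − 31 = 138 remain).
February has 28 days (138 − 28 = 110 remain).
March has 31 days (110 − 31 = 79 remain).
April has 30 days (79 − 30 = 49 remain).
May has 31 days (49 − 31 = 18 remain).
18 into June → June 18.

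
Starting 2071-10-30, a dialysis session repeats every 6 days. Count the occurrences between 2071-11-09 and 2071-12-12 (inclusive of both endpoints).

6

Occurrences land 6·i days after 2071-10-30 for i = 0, 1, 2, …
2071-11-09 is 10 days after the start; 10 ÷ 6 = 1 remainder 4; since the remainder is 4, round up to i = 2. First occurrence in the window: #3 on 2071-11-11 (2×6 = 12 days in).
2071-12-12 is 43 days after the start; 43 ÷ 6 = 7 remainder 1. Last occurrence in the window: #8 on 2071-12-11.
Occurrences #3 through #8: 6 in total.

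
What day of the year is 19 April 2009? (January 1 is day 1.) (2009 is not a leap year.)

109

Days in months before April: 31 + 28 + 31 = 90.
Plus 19 days into April → day 109.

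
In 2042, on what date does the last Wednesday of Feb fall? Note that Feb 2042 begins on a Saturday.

Feb 26, 2042

Feb 2042 begins on a Saturday, so the first Wednesday is Feb 5 (4 days later).
Feb 2042 has 28 days. Adding weeks: 5, 12, 19, 26 — the last one ≤ 28 is the 26th.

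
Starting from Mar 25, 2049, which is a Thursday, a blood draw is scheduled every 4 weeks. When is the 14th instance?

The 14th occurrence is 13 intervals after the first: 13 × 28 = 364 days after Mar 25, 2049.
Mar has 31 days — 6 days to the end of Mar leaves 358.
Apr has 30 days (328 left).
May has 31 days (297 left).
Jun has 30 days (267 left).
Jul has 31 days (236 left).
Aug has 31 days (205 left).
Sep has 30 days (175 left).
Oct has 31 days (144 left).
Nov has 30 days (114 left).
Dec has 31 days (83 left).
Jan has 31 days (52 left).
Feb has 28 days (24 left).
24 days into Mar → Mar 24, 2050.

Mar 24, 2050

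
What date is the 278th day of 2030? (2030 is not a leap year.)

2030-10-05

January has 31 days (278 − 31 = 247 remain).
February has 28 days (247 − 28 = 219 remain).
March has 31 days (219 − 31 = 188 remain).
April has 30 days (188 − 30 = 158 remain).
May has 31 days (158 − 31 = 127 remain).
June has 30 days (127 − 30 = 97 remain).
July has 31 days (97 − 31 = 66 remain).
August has 31 days (66 − 31 = 35 remain).
September has 30 days (35 − 30 = 5 remain).
5 into October → October 5.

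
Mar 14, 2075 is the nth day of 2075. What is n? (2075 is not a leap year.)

Days in months before Mar: 31 + 28 = 59.
Plus 14 days into Mar → day 73.

73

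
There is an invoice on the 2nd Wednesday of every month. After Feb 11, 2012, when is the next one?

Mar 14, 2012

Feb 2012 starts on a Wednesday; its first Wednesday is the 1st, so the 2nd Wednesday is the 8th — Feb 8, 2012.
That is not after Feb 11, 2012, so look at Mar 2012.
Mar 2012 starts on a Thursday; its first Wednesday is the 7th, so the 2nd Wednesday is the 14th — Mar 14, 2012.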